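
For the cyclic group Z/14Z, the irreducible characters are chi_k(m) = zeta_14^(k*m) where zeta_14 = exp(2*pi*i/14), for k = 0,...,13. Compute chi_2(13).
chi_2(13) = zeta_14^26 = exp(-2*I*pi/7)

Argument: chi_2(13) = zeta_14^(2*13) = zeta_14^26. Since zeta_14^14 = 1, this equals zeta_14^12 = exp(2*pi*i*12/14) = exp(-2*I*pi/7).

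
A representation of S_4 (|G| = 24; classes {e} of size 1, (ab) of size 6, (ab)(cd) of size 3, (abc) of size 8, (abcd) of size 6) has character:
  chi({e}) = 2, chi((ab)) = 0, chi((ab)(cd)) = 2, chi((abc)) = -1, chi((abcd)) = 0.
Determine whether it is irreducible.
Irreducible: <chi, chi> = 1.

Derivation: <chi, chi> = (1/|G|) sum_C |C| * |chi(C)|^2 = (1/24)[1*|2|^2 + 6*|0|^2 + 3*|2|^2 + 8*|-1|^2 + 6*|0|^2]
  = (1/24)[(4) + (0) + (12) + (8) + (0)] = 24/24 = 1.
A character is irreducible iff <chi, chi> = 1, so this representation is irreducible.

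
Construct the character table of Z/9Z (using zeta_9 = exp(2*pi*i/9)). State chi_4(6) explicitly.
Character table of Z/9Z (irreps indexed chi_0,...,chi_8 with chi_k(m) = zeta_9^(k*m), zeta_9 = exp(2*pi*i/9)):
  irrep \ class  {0} (size 1)  {1} (size 1)    {2} (size 1)    {3} (size 1)    {4} (size 1)    {5} (size 1)    {6} (size 1)    {7} (size 1)    {8} (size 1)  
  chi_0          1             1               1               1               1               1               1               1               1             
  chi_1          1             exp(2*I*pi/9)   exp(4*I*pi/9)   exp(2*I*pi/3)   exp(8*I*pi/9)   exp(-8*I*pi/9)  exp(-2*I*pi/3)  exp(-4*I*pi/9)  exp(-2*I*pi/9)
  chi_2          1             exp(4*I*pi/9)   exp(8*I*pi/9)   exp(-2*I*pi/3)  exp(-2*I*pi/9)  exp(2*I*pi/9)   exp(2*I*pi/3)   exp(-8*I*pi/9)  exp(-4*I*pi/9)
  chi_3          1             exp(2*I*pi/3)   exp(-2*I*pi/3)  1               exp(2*I*pi/3)   exp(-2*I*pi/3)  1               exp(2*I*pi/3)   exp(-2*I*pi/3)
  chi_4          1             exp(8*I*pi/9)   exp(-2*I*pi/9)  exp(2*I*pi/3)   exp(-4*I*pi/9)  exp(4*I*pi/9)   exp(-2*I*pi/3)  exp(2*I*pi/9)   exp(-8*I*pi/9)
  chi_5          1             exp(-8*I*pi/9)  exp(2*I*pi/9)   exp(-2*I*pi/3)  exp(4*I*pi/9)   exp(-4*I*pi/9)  exp(2*I*pi/3)   exp(-2*I*pi/9)  exp(8*I*pi/9) 
  chi_6          1             exp(-2*I*pi/3)  exp(2*I*pi/3)   1               exp(-2*I*pi/3)  exp(2*I*pi/3)   1               exp(-2*I*pi/3)  exp(2*I*pi/3) 
  chi_7          1             exp(-4*I*pi/9)  exp(-8*I*pi/9)  exp(2*I*pi/3)   exp(2*I*pi/9)   exp(-2*I*pi/9)  exp(-2*I*pi/3)  exp(8*I*pi/9)   exp(4*I*pi/9) 
  chi_8          1             exp(-2*I*pi/9)  exp(-4*I*pi/9)  exp(-2*I*pi/3)  exp(-8*I*pi/9)  exp(8*I*pi/9)   exp(2*I*pi/3)   exp(4*I*pi/9)   exp(2*I*pi/9) 

Spot check: chi_4(6) = zeta_9^(4*6) = zeta_9^24 = exp(-2*I*pi/3).

Solution. Z/9Z is abelian, so all 9 irreducible complex representations are 1-dimensional. They are given by chi_k(m) = zeta_9^(k*m) for k = 0,...,8. Row orthogonality: sum_m chi_k(m) conj(chi_l(m)) = 9 * [k = l].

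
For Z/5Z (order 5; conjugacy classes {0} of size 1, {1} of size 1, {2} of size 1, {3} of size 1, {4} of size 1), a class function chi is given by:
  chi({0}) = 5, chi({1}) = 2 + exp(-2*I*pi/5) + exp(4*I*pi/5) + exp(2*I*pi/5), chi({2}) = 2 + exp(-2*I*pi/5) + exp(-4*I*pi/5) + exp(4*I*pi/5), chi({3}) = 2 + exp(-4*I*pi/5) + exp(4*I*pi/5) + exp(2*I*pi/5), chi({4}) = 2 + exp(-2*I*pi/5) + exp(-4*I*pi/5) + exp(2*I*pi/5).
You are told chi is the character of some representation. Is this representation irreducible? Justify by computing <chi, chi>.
Not irreducible (reducible): <chi, chi> = 7 > 1.

Proof sketch: <chi, chi> = (1/|G|) sum_C |C| * |chi(C)|^2 = (1/5)[1*|5|^2 + 1*|2 + exp(-2*I*pi/5) + exp(4*I*pi/5) + exp(2*I*pi/5)|^2 + 1*|2 + exp(-2*I*pi/5) + exp(-4*I*pi/5) + exp(4*I*pi/5)|^2 + 1*|2 + exp(-4*I*pi/5) + exp(4*I*pi/5) + exp(2*I*pi/5)|^2 + 1*|2 + exp(-2*I*pi/5) + exp(-4*I*pi/5) + exp(2*I*pi/5)|^2]
  = (1/5)[(25) + (7 + 5*exp(-2*I*pi/5) + 4*exp(-4*I*pi/5) + 4*exp(4*I*pi/5) + 5*exp(2*I*pi/5)) + (7 + 4*exp(-2*I*pi/5) + 5*exp(-4*I*pi/5) + 5*exp(4*I*pi/5) + 4*exp(2*I*pi/5)) + (7 + 4*exp(-2*I*pi/5) + 5*exp(-4*I*pi/5) + 5*exp(4*I*pi/5) + 4*exp(2*I*pi/5)) + (7 + 5*exp(-2*I*pi/5) + 4*exp(-4*I*pi/5) + 4*exp(4*I*pi/5) + 5*exp(2*I*pi/5))] = 35/5 = 7.
(Exp terms are combined using exp(i*s)*conj(exp(i*t)) = exp(i*(s-t)), and sums of them are collapsed using the identity that for every m > 1 the m distinct m-th roots of unity sum to 0, e.g. 1 + exp(2*I*pi/3) + exp(-2*I*pi/3) = 0.)
A character is irreducible iff <chi, chi> = 1, so this representation is reducible.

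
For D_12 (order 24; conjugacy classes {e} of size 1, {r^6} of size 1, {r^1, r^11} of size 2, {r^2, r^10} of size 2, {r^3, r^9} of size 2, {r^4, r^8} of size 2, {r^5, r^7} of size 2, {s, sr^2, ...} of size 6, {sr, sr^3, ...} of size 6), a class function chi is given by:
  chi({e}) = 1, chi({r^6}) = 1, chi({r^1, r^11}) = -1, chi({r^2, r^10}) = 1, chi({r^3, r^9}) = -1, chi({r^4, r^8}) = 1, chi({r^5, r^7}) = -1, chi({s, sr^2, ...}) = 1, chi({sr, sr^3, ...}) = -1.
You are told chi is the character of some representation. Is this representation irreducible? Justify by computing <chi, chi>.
Irreducible: <chi, chi> = 1.

Details: <chi, chi> = (1/|G|) sum_C |C| * |chi(C)|^2 = (1/24)[1*|1|^2 + 1*|1|^2 + 2*|-1|^2 + 2*|1|^2 + 2*|-1|^2 + 2*|1|^2 + 2*|-1|^2 + 6*|1|^2 + 6*|-1|^2]
  = (1/24)[(1) + (1) + (2) + (2) + (2) + (2) + (2) + (6) + (6)] = 24/24 = 1.
A character is irreducible iff <chi, chi> = 1, so this representation is irreducible.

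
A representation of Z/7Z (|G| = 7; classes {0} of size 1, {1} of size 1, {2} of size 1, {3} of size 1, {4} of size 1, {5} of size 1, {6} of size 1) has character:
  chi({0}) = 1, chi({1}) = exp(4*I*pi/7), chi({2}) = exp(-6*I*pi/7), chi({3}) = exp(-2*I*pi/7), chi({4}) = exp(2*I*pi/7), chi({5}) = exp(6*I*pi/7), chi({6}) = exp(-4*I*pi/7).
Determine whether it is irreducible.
Irreducible: <chi, chi> = 1.

Justification: <chi, chi> = (1/|G|) sum_C |C| * |chi(C)|^2 = (1/7)[1*|1|^2 + 1*|exp(4*I*pi/7)|^2 + 1*|exp(-6*I*pi/7)|^2 + 1*|exp(-2*I*pi/7)|^2 + 1*|exp(2*I*pi/7)|^2 + 1*|exp(6*I*pi/7)|^2 + 1*|exp(-4*I*pi/7)|^2]
  = (1/7)[(1) + (1) + (1) + (1) + (1) + (1) + (1)] = 7/7 = 1.
(Exp terms are combined using exp(i*s)*conj(exp(i*t)) = exp(i*(s-t)), and sums of them are collapsed using the identity that for every m > 1 the m distinct m-th roots of unity sum to 0, e.g. 1 + exp(2*I*pi/3) + exp(-2*I*pi/3) = 0.)
A character is irreducible iff <chi, chi> = 1, so this representation is irreducible.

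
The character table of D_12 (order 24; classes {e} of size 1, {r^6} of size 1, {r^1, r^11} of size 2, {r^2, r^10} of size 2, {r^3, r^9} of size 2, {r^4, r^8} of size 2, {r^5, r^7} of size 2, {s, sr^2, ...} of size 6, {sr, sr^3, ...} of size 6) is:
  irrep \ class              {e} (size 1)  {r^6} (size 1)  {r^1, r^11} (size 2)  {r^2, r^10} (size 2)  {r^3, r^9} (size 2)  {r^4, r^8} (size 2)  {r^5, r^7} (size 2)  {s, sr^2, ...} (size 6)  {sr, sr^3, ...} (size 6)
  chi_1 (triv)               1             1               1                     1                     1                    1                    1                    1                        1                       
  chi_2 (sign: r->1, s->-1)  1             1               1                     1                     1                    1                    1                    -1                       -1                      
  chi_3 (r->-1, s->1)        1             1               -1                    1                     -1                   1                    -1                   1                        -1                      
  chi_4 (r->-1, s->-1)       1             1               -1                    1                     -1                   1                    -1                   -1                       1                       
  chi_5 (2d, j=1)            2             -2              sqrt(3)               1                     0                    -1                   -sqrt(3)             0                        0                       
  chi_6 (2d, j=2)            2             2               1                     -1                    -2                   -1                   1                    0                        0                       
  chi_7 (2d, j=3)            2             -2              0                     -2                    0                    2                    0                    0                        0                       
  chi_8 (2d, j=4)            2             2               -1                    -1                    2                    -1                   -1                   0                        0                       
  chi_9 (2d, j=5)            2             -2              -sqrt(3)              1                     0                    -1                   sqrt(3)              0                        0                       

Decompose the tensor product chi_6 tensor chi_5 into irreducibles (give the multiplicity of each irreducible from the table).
chi_6 tensor chi_5 = chi_5 + chi_7 (all other irreducibles have multiplicity 0).

Explanation: The character of a tensor product is the pointwise product (chi_6 * chi_5)(C) = chi_6(C) * chi_5(C):
  {e}: (2)*(2), {r^6}: (2)*(-2), {r^1, r^11}: (1)*(sqrt(3)), {r^2, r^10}: (-1)*(1), {r^3, r^9}: (-2)*(0), {r^4, r^8}: (-1)*(-1), {r^5, r^7}: (1)*(-sqrt(3)), {s, sr^2, ...}: (0)*(0), {sr, sr^3, ...}: (0)*(0)
so (chi_6 * chi_5) takes values
  {e} -> 4, {r^6} -> -4, {r^1, r^11} -> sqrt(3), {r^2, r^10} -> -1, {r^3, r^9} -> 0, {r^4, r^8} -> 1, {r^5, r^7} -> -sqrt(3), {s, sr^2, ...} -> 0, {sr, sr^3, ...} -> 0.
Now take the inner product of this character with each irreducible chi from the table, <chi_6*chi_5, chi> = (1/24) sum_C |C| (chi_6*chi_5)(C) conj(chi(C)):
  <chi_6*chi_5, chi_1> = (1/24)[1*(4)*conj(1) + 1*(-4)*conj(1) + 2*(sqrt(3))*conj(1) + 2*(-1)*conj(1) + 2*(0)*conj(1) + 2*(1)*conj(1) + 2*(-sqrt(3))*conj(1) + 6*(0)*conj(1) + 6*(0)*conj(1)]
      = (1/24)[(4) + (-4) + (2*sqrt(3)) + (-2) + (0) + (2) + (-2*sqrt(3)) + (0) + (0)] = 0/24 = 0
  <chi_6*chi_5, chi_2> = (1/24)[1*(4)*conj(1) + 1*(-4)*conj(1) + 2*(sqrt(3))*conj(1) + 2*(-1)*conj(1) + 2*(0)*conj(1) + 2*(1)*conj(1) + 2*(-sqrt(3))*conj(1) + 6*(0)*conj(-1) + 6*(0)*conj(-1)]
      = (1/24)[(4) + (-4) + (2*sqrt(3)) + (-2) + (0) + (2) + (-2*sqrt(3)) + (0) + (0)] = 0/24 = 0
  <chi_6*chi_5, chi_3> = (1/24)[1*(4)*conj(1) + 1*(-4)*conj(1) + 2*(sqrt(3))*conj(-1) + 2*(-1)*conj(1) + 2*(0)*conj(-1) + 2*(1)*conj(1) + 2*(-sqrt(3))*conj(-1) + 6*(0)*conj(1) + 6*(0)*conj(-1)]
      = (1/24)[(4) + (-4) + (-2*sqrt(3)) + (-2) + (0) + (2) + (2*sqrt(3)) + (0) + (0)] = 0/24 = 0
  <chi_6*chi_5, chi_4> = (1/24)[1*(4)*conj(1) + 1*(-4)*conj(1) + 2*(sqrt(3))*conj(-1) + 2*(-1)*conj(1) + 2*(0)*conj(-1) + 2*(1)*conj(1) + 2*(-sqrt(3))*conj(-1) + 6*(0)*conj(-1) + 6*(0)*conj(1)]
      = (1/24)[(4) + (-4) + (-2*sqrt(3)) + (-2) + (0) + (2) + (2*sqrt(3)) + (0) + (0)] = 0/24 = 0
  <chi_6*chi_5, chi_5> = (1/24)[1*(4)*conj(2) + 1*(-4)*conj(-2) + 2*(sqrt(3))*conj(sqrt(3)) + 2*(-1)*conj(1) + 2*(0)*conj(0) + 2*(1)*conj(-1) + 2*(-sqrt(3))*conj(-sqrt(3)) + 6*(0)*conj(0) + 6*(0)*conj(0)]
      = (1/24)[(8) + (8) + (6) + (-2) + (0) + (-2) + (6) + (0) + (0)] = 24/24 = 1
  <chi_6*chi_5, chi_6> = (1/24)[1*(4)*conj(2) + 1*(-4)*conj(2) + 2*(sqrt(3))*conj(1) + 2*(-1)*conj(-1) + 2*(0)*conj(-2) + 2*(1)*conj(-1) + 2*(-sqrt(3))*conj(1) + 6*(0)*conj(0) + 6*(0)*conj(0)]
      = (1/24)[(8) + (-8) + (2*sqrt(3)) + (2) + (0) + (-2) + (-2*sqrt(3)) + (0) + (0)] = 0/24 = 0
  <chi_6*chi_5, chi_7> = (1/24)[1*(4)*conj(2) + 1*(-4)*conj(-2) + 2*(sqrt(3))*conj(0) + 2*(-1)*conj(-2) + 2*(0)*conj(0) + 2*(1)*conj(2) + 2*(-sqrt(3))*conj(0) + 6*(0)*conj(0) + 6*(0)*conj(0)]
      = (1/24)[(8) + (8) + (0) + (4) + (0) + (4) + (0) + (0) + (0)] = 24/24 = 1
  <chi_6*chi_5, chi_8> = (1/24)[1*(4)*conj(2) + 1*(-4)*conj(2) + 2*(sqrt(3))*conj(-1) + 2*(-1)*conj(-1) + 2*(0)*conj(2) + 2*(1)*conj(-1) + 2*(-sqrt(3))*conj(-1) + 6*(0)*conj(0) + 6*(0)*conj(0)]
      = (1/24)[(8) + (-8) + (-2*sqrt(3)) + (2) + (0) + (-2) + (2*sqrt(3)) + (0) + (0)] = 0/24 = 0
  <chi_6*chi_5, chi_9> = (1/24)[1*(4)*conj(2) + 1*(-4)*conj(-2) + 2*(sqrt(3))*conj(-sqrt(3)) + 2*(-1)*conj(1) + 2*(0)*conj(0) + 2*(1)*conj(-1) + 2*(-sqrt(3))*conj(sqrt(3)) + 6*(0)*conj(0) + 6*(0)*conj(0)]
      = (1/24)[(8) + (8) + (-6) + (-2) + (0) + (-2) + (-6) + (0) + (0)] = 0/24 = 0
Hence the multiplicities are chi_5: 1, chi_7: 1. Dimension check: dim(chi_6)*dim(chi_5) = 2*2 = 4 and sum (mult * dim) = 1*2 + 1*2 = 4.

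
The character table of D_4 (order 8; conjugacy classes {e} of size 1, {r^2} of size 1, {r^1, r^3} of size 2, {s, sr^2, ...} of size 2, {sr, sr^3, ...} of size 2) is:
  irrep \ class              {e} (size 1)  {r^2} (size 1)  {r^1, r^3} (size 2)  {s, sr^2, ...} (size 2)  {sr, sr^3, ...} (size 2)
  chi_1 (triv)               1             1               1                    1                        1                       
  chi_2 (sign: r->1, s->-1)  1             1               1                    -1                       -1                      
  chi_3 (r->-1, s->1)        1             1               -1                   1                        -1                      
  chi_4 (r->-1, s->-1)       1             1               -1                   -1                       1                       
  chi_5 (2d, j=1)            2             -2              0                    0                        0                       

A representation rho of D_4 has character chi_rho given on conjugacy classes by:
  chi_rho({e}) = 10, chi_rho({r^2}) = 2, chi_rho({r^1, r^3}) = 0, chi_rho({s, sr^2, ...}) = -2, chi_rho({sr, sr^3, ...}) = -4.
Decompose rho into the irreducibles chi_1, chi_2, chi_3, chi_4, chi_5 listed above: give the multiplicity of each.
Multiplicities: chi_1: 0, chi_2: 3, chi_3: 2, chi_4: 1, chi_5: 2.

Reasoning: Use <chi_rho, chi> = (1/|G|) sum_C |C| * chi_rho(C) * conj(chi(C)) with |G| = 8 for each irreducible chi in the table:
  <chi_rho, chi_1> = (1/8)[1*(10)*conj(1) + 1*(2)*conj(1) + 2*(0)*conj(1) + 2*(-2)*conj(1) + 2*(-4)*conj(1)]
      = (1/8)[(10) + (2) + (0) + (-4) + (-8)] = 0/8 = 0
  <chi_rho, chi_2> = (1/8)[1*(10)*conj(1) + 1*(2)*conj(1) + 2*(0)*conj(1) + 2*(-2)*conj(-1) + 2*(-4)*conj(-1)]
      = (1/8)[(10) + (2) + (0) + (4) + (8)] = 24/8 = 3
  <chi_rho, chi_3> = (1/8)[1*(10)*conj(1) + 1*(2)*conj(1) + 2*(0)*conj(-1) + 2*(-2)*conj(1) + 2*(-4)*conj(-1)]
      = (1/8)[(10) + (2) + (0) + (-4) + (8)] = 16/8 = 2
  <chi_rho, chi_4> = (1/8)[1*(10)*conj(1) + 1*(2)*conj(1) + 2*(0)*conj(-1) + 2*(-2)*conj(-1) + 2*(-4)*conj(1)]
      = (1/8)[(10) + (2) + (0) + (4) + (-8)] = 8/8 = 1
  <chi_rho, chi_5> = (1/8)[1*(10)*conj(2) + 1*(2)*conj(-2) + 2*(0)*conj(0) + 2*(-2)*conj(0) + 2*(-4)*conj(0)]
      = (1/8)[(20) + (-4) + (0) + (0) + (0)] = 16/8 = 2
Dimension check: dim(rho) = sum (mult * dim) = 0*1 + 3*1 + 2*1 + 1*1 + 2*2 = 10 = chi_rho(e) = 10.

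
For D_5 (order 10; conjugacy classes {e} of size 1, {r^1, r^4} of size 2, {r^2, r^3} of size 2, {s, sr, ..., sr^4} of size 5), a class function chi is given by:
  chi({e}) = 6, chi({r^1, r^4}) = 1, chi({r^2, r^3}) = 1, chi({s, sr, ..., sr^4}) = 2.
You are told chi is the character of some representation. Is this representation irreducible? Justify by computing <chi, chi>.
Not irreducible (reducible): <chi, chi> = 6 > 1.

Justification: <chi, chi> = (1/|G|) sum_C |C| * |chi(C)|^2 = (1/10)[1*|6|^2 + 2*|1|^2 + 2*|1|^2 + 5*|2|^2]
  = (1/10)[(36) + (2) + (2) + (20)] = 60/10 = 6.
A character is irreducible iff <chi, chi> = 1, so this representation is reducible.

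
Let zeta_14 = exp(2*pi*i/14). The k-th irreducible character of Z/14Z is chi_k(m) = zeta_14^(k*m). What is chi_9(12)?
chi_9(12) = zeta_14^108 = exp(-4*I*pi/7)

chi_9(12) = zeta_14^(9*12) = zeta_14^108. Since zeta_14^14 = 1, this equals zeta_14^10 = exp(2*pi*i*10/14) = exp(-4*I*pi/7).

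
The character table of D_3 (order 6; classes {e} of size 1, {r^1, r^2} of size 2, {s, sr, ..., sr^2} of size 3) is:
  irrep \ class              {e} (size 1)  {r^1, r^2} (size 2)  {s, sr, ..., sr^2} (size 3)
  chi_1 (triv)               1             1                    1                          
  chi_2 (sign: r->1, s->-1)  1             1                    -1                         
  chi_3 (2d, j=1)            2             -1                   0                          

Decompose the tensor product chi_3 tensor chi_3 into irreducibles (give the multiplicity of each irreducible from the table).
chi_3 tensor chi_3 = chi_1 + chi_2 + chi_3 (all other irreducibles have multiplicity 0).

Justification: The character of a tensor product is the pointwise product (chi_3 * chi_3)(C) = chi_3(C) * chi_3(C):
  {e}: (2)*(2), {r^1, r^2}: (-1)*(-1), {s, sr, ..., sr^2}: (0)*(0)
so (chi_3 * chi_3) takes values
  {e} -> 4, {r^1, r^2} -> 1, {s, sr, ..., sr^2} -> 0.
Now take the inner product of this character with each irreducible chi from the table, <chi_3*chi_3, chi> = (1/6) sum_C |C| (chi_3*chi_3)(C) conj(chi(C)):
  <chi_3*chi_3, chi_1> = (1/6)[1*(4)*conj(1) + 2*(1)*conj(1) + 3*(0)*conj(1)]
      = (1/6)[(4) + (2) + (0)] = 6/6 = 1
  <chi_3*chi_3, chi_2> = (1/6)[1*(4)*conj(1) + 2*(1)*conj(1) + 3*(0)*conj(-1)]
      = (1/6)[(4) + (2) + (0)] = 6/6 = 1
  <chi_3*chi_3, chi_3> = (1/6)[1*(4)*conj(2) + 2*(1)*conj(-1) + 3*(0)*conj(0)]
      = (1/6)[(8) + (-2) + (0)] = 6/6 = 1
Hence the multiplicities are chi_1: 1, chi_2: 1, chi_3: 1. Dimension check: dim(chi_3)*dim(chi_3) = 2*2 = 4 and sum (mult * dim) = 1*1 + 1*1 + 1*2 = 4.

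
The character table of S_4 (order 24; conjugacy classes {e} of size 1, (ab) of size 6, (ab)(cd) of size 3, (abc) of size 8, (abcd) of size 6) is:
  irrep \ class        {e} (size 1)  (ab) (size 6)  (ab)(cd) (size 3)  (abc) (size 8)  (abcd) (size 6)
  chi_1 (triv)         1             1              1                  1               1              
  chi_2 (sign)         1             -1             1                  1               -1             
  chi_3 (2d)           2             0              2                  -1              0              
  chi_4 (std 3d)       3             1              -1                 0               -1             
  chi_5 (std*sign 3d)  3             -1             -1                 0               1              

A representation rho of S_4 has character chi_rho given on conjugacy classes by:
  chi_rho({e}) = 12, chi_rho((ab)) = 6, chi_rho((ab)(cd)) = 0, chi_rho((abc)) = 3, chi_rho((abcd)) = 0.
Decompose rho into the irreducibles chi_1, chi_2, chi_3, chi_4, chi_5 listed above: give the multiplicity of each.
Multiplicities: chi_1: 3, chi_2: 0, chi_3: 0, chi_4: 3, chi_5: 0.

Solution. Use <chi_rho, chi> = (1/|G|) sum_C |C| * chi_rho(C) * conj(chi(C)) with |G| = 24 for each irreducible chi in the table:
  <chi_rho, chi_1> = (1/24)[1*(12)*conj(1) + 6*(6)*conj(1) + 3*(0)*conj(1) + 8*(3)*conj(1) + 6*(0)*conj(1)]
      = (1/24)[(12) + (36) + (0) + (24) + (0)] = 72/24 = 3
  <chi_rho, chi_2> = (1/24)[1*(12)*conj(1) + 6*(6)*conj(-1) + 3*(0)*conj(1) + 8*(3)*conj(1) + 6*(0)*conj(-1)]
      = (1/24)[(12) + (-36) + (0) + (24) + (0)] = 0/24 = 0
  <chi_rho, chi_3> = (1/24)[1*(12)*conj(2) + 6*(6)*conj(0) + 3*(0)*conj(2) + 8*(3)*conj(-1) + 6*(0)*conj(0)]
      = (1/24)[(24) + (0) + (0) + (-24) + (0)] = 0/24 = 0
  <chi_rho, chi_4> = (1/24)[1*(12)*conj(3) + 6*(6)*conj(1) + 3*(0)*conj(-1) + 8*(3)*conj(0) + 6*(0)*conj(-1)]
      = (1/24)[(36) + (36) + (0) + (0) + (0)] = 72/24 = 3
  <chi_rho, chi_5> = (1/24)[1*(12)*conj(3) + 6*(6)*conj(-1) + 3*(0)*conj(-1) + 8*(3)*conj(0) + 6*(0)*conj(1)]
      = (1/24)[(36) + (-36) + (0) + (0) + (0)] = 0/24 = 0
Dimension check: dim(rho) = sum (mult * dim) = 3*1 + 0*1 + 0*2 + 3*3 + 0*3 = 12 = chi_rho(e) = 12.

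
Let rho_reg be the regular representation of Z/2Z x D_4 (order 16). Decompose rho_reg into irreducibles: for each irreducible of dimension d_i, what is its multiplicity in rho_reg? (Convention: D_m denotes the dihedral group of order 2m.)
Each irreducible V_i of dimension d_i appears with multiplicity d_i, i.e. rho_reg = (direct sum over all irreducibles V_i) d_i V_i. The irreducible dimensions for Z/2Z x D_4 are 1, 1, 1, 1, 1, 1, 1, 1, 2, 2: 8 irreducibles of dimension 1, each with multiplicity 1; 2 irreducibles of dimension 2, each with multiplicity 2. Total dimension 8*1*1 + 2*2*2 = 16 = |G|.

Working: General theorem: in the regular representation of a finite group G, each irreducible appears with multiplicity equal to its dimension. Check: dim(rho_reg) = sum d_i^2 = 1 + 1 + 1 + 1 + 1 + 1 + 1 + 1 + 4 + 4 = 16 = |G|.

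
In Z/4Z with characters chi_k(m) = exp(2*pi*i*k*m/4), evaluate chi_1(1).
chi_1(1) = zeta_4^1 = I

Working: chi_1(1) = zeta_4^(1*1) = zeta_4^1. Since zeta_4^4 = 1, this equals zeta_4^1 = exp(2*pi*i*1/4) = I.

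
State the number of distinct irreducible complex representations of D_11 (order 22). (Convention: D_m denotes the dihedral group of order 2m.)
7

Reasoning: The number of irreducible complex representations of a finite group equals its number of conjugacy classes. D_11 has 7 conjugacy classes ((n+3)/2 for n odd), so D_11 (order 22) has exactly 7 irreducible complex representations.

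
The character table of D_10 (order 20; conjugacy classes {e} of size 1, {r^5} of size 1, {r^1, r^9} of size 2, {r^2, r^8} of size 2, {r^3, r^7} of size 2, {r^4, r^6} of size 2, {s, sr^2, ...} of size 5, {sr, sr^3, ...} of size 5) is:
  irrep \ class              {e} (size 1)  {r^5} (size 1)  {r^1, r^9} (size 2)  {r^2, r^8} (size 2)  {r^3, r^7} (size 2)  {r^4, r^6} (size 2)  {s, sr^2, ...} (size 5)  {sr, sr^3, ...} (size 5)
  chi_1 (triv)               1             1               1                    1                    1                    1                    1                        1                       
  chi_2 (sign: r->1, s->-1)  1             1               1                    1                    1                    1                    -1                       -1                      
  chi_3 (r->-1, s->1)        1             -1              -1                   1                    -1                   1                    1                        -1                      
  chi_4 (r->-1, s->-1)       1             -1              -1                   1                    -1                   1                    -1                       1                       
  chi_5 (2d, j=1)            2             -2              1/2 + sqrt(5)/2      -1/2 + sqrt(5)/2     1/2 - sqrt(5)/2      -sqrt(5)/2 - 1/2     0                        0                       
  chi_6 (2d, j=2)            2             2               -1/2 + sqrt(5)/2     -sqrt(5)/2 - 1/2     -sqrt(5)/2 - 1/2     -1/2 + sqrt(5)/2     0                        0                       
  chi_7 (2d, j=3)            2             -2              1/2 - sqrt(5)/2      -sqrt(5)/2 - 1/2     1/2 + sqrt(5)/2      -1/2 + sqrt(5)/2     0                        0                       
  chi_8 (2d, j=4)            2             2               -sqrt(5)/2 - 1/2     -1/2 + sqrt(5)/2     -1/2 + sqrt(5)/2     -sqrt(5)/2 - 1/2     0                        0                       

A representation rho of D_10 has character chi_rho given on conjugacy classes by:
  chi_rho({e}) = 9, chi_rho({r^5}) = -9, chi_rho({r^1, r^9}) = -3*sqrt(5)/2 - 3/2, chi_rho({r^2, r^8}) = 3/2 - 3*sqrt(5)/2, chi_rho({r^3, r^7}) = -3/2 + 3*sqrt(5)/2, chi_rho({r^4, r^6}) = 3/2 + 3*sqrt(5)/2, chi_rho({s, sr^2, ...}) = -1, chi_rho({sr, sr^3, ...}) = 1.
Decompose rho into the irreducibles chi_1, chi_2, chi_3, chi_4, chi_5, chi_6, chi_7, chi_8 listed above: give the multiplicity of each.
Multiplicities: chi_1: 0, chi_2: 0, chi_3: 1, chi_4: 2, chi_5: 0, chi_6: 0, chi_7: 3, chi_8: 0.

Use <chi_rho, chi> = (1/|G|) sum_C |C| * chi_rho(C) * conj(chi(C)) with |G| = 20 for each irreducible chi in the table:
  <chi_rho, chi_1> = (1/20)[1*(9)*conj(1) + 1*(-9)*conj(1) + 2*(-3*sqrt(5)/2 - 3/2)*conj(1) + 2*(3/2 - 3*sqrt(5)/2)*conj(1) + 2*(-3/2 + 3*sqrt(5)/2)*conj(1) + 2*(3/2 + 3*sqrt(5)/2)*conj(1) + 5*(-1)*conj(1) + 5*(1)*conj(1)]
      = (1/20)[(9) + (-9) + (-3*sqrt(5) - 3) + (3 - 3*sqrt(5)) + (-3 + 3*sqrt(5)) + (3 + 3*sqrt(5)) + (-5) + (5)] = 0/20 = 0
  <chi_rho, chi_2> = (1/20)[1*(9)*conj(1) + 1*(-9)*conj(1) + 2*(-3*sqrt(5)/2 - 3/2)*conj(1) + 2*(3/2 - 3*sqrt(5)/2)*conj(1) + 2*(-3/2 + 3*sqrt(5)/2)*conj(1) + 2*(3/2 + 3*sqrt(5)/2)*conj(1) + 5*(-1)*conj(-1) + 5*(1)*conj(-1)]
      = (1/20)[(9) + (-9) + (-3*sqrt(5) - 3) + (3 - 3*sqrt(5)) + (-3 + 3*sqrt(5)) + (3 + 3*sqrt(5)) + (5) + (-5)] = 0/20 = 0
  <chi_rho, chi_3> = (1/20)[1*(9)*conj(1) + 1*(-9)*conj(-1) + 2*(-3*sqrt(5)/2 - 3/2)*conj(-1) + 2*(3/2 - 3*sqrt(5)/2)*conj(1) + 2*(-3/2 + 3*sqrt(5)/2)*conj(-1) + 2*(3/2 + 3*sqrt(5)/2)*conj(1) + 5*(-1)*conj(1) + 5*(1)*conj(-1)]
      = (1/20)[(9) + (9) + (3 + 3*sqrt(5)) + (3 - 3*sqrt(5)) + (3 - 3*sqrt(5)) + (3 + 3*sqrt(5)) + (-5) + (-5)] = 20/20 = 1
  <chi_rho, chi_4> = (1/20)[1*(9)*conj(1) + 1*(-9)*conj(-1) + 2*(-3*sqrt(5)/2 - 3/2)*conj(-1) + 2*(3/2 - 3*sqrt(5)/2)*conj(1) + 2*(-3/2 + 3*sqrt(5)/2)*conj(-1) + 2*(3/2 + 3*sqrt(5)/2)*conj(1) + 5*(-1)*conj(-1) + 5*(1)*conj(1)]
      = (1/20)[(9) + (9) + (3 + 3*sqrt(5)) + (3 - 3*sqrt(5)) + (3 - 3*sqrt(5)) + (3 + 3*sqrt(5)) + (5) + (5)] = 40/20 = 2
  <chi_rho, chi_5> = (1/20)[1*(9)*conj(2) + 1*(-9)*conj(-2) + 2*(-3*sqrt(5)/2 - 3/2)*conj(1/2 + sqrt(5)/2) + 2*(3/2 - 3*sqrt(5)/2)*conj(-1/2 + sqrt(5)/2) + 2*(-3/2 + 3*sqrt(5)/2)*conj(1/2 - sqrt(5)/2) + 2*(3/2 + 3*sqrt(5)/2)*conj(-sqrt(5)/2 - 1/2) + 5*(-1)*conj(0) + 5*(1)*conj(0)]
      = (1/20)[(18) + (18) + (-9 - 3*sqrt(5)) + (-9 + 3*sqrt(5)) + (-9 + 3*sqrt(5)) + (-9 - 3*sqrt(5)) + (0) + (0)] = 0/20 = 0
  <chi_rho, chi_6> = (1/20)[1*(9)*conj(2) + 1*(-9)*conj(2) + 2*(-3*sqrt(5)/2 - 3/2)*conj(-1/2 + sqrt(5)/2) + 2*(3/2 - 3*sqrt(5)/2)*conj(-sqrt(5)/2 - 1/2) + 2*(-3/2 + 3*sqrt(5)/2)*conj(-sqrt(5)/2 - 1/2) + 2*(3/2 + 3*sqrt(5)/2)*conj(-1/2 + sqrt(5)/2) + 5*(-1)*conj(0) + 5*(1)*conj(0)]
      = (1/20)[(18) + (-18) + (-6) + (6) + (-6) + (6) + (0) + (0)] = 0/20 = 0
  <chi_rho, chi_7> = (1/20)[1*(9)*conj(2) + 1*(-9)*conj(-2) + 2*(-3*sqrt(5)/2 - 3/2)*conj(1/2 - sqrt(5)/2) + 2*(3/2 - 3*sqrt(5)/2)*conj(-sqrt(5)/2 - 1/2) + 2*(-3/2 + 3*sqrt(5)/2)*conj(1/2 + sqrt(5)/2) + 2*(3/2 + 3*sqrt(5)/2)*conj(-1/2 + sqrt(5)/2) + 5*(-1)*conj(0) + 5*(1)*conj(0)]
      = (1/20)[(18) + (18) + (6) + (6) + (6) + (6) + (0) + (0)] = 60/20 = 3
  <chi_rho, chi_8> = (1/20)[1*(9)*conj(2) + 1*(-9)*conj(2) + 2*(-3*sqrt(5)/2 - 3/2)*conj(-sqrt(5)/2 - 1/2) + 2*(3/2 - 3*sqrt(5)/2)*conj(-1/2 + sqrt(5)/2) + 2*(-3/2 + 3*sqrt(5)/2)*conj(-1/2 + sqrt(5)/2) + 2*(3/2 + 3*sqrt(5)/2)*conj(-sqrt(5)/2 - 1/2) + 5*(-1)*conj(0) + 5*(1)*conj(0)]
      = (1/20)[(18) + (-18) + (3*sqrt(5) + 9) + (-9 + 3*sqrt(5)) + (9 - 3*sqrt(5)) + (-9 - 3*sqrt(5)) + (0) + (0)] = 0/20 = 0
Dimension check: dim(rho) = sum (mult * dim) = 0*1 + 0*1 + 1*1 + 2*1 + 0*2 + 0*2 + 3*2 + 0*2 = 9 = chi_rho(e) = 9.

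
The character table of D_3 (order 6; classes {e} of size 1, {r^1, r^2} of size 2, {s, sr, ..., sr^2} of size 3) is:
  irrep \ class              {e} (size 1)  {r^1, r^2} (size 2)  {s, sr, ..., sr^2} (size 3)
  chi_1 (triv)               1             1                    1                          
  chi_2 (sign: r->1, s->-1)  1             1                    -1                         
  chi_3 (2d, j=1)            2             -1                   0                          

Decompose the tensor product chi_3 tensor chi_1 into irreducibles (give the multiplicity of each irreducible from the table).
chi_3 tensor chi_1 = chi_3 (all other irreducibles have multiplicity 0).

Explanation: The character of a tensor product is the pointwise product (chi_3 * chi_1)(C) = chi_3(C) * chi_1(C):
  {e}: (2)*(1), {r^1, r^2}: (-1)*(1), {s, sr, ..., sr^2}: (0)*(1)
so (chi_3 * chi_1) takes values
  {e} -> 2, {r^1, r^2} -> -1, {s, sr, ..., sr^2} -> 0.
Now take the inner product of this character with each irreducible chi from the table, <chi_3*chi_1, chi> = (1/6) sum_C |C| (chi_3*chi_1)(C) conj(chi(C)):
  <chi_3*chi_1, chi_1> = (1/6)[1*(2)*conj(1) + 2*(-1)*conj(1) + 3*(0)*conj(1)]
      = (1/6)[(2) + (-2) + (0)] = 0/6 = 0
  <chi_3*chi_1, chi_2> = (1/6)[1*(2)*conj(1) + 2*(-1)*conj(1) + 3*(0)*conj(-1)]
      = (1/6)[(2) + (-2) + (0)] = 0/6 = 0
  <chi_3*chi_1, chi_3> = (1/6)[1*(2)*conj(2) + 2*(-1)*conj(-1) + 3*(0)*conj(0)]
      = (1/6)[(4) + (2) + (0)] = 6/6 = 1
Hence the multiplicities are chi_3: 1. Dimension check: dim(chi_3)*dim(chi_1) = 2*1 = 2 and sum (mult * dim) = 1*2 = 2.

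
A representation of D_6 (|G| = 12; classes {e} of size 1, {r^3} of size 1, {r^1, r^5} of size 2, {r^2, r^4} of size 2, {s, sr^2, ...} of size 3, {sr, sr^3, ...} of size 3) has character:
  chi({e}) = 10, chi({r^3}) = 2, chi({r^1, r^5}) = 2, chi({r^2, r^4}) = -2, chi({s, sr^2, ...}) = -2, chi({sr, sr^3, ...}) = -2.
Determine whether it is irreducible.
Not irreducible (reducible): <chi, chi> = 12 > 1.

Working: <chi, chi> = (1/|G|) sum_C |C| * |chi(C)|^2 = (1/12)[1*|10|^2 + 1*|2|^2 + 2*|2|^2 + 2*|-2|^2 + 3*|-2|^2 + 3*|-2|^2]
  = (1/12)[(100) + (4) + (8) + (8) + (12) + (12)] = 144/12 = 12.
A character is irreducible iff <chi, chi> = 1, so this representation is reducible.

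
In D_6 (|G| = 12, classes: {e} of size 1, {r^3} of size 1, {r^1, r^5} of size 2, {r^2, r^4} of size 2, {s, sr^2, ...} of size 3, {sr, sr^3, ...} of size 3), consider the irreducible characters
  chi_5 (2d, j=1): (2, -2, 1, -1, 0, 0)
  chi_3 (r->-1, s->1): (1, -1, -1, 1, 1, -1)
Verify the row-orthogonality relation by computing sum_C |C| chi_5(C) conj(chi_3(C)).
Sum = 0; so <chi_5, chi_3> = 0 (distinct irreducibles are orthogonal).

Solution. Compute term by term over conjugacy classes (|C| * chi_5(C) * conj(chi_3(C))):
  1*(2)*conj(1) + 1*(-2)*conj(-1) + 2*(1)*conj(-1) + 2*(-1)*conj(1) + 3*(0)*conj(1) + 3*(0)*conj(-1)
  = (2) + (2) + (-2) + (-2) + (0) + (0)
  = 0.
Dividing by |G| = 12 gives 0/12 = 0, matching the row-orthogonality relation <chi_5, chi_3> = [chi_5 = chi_3].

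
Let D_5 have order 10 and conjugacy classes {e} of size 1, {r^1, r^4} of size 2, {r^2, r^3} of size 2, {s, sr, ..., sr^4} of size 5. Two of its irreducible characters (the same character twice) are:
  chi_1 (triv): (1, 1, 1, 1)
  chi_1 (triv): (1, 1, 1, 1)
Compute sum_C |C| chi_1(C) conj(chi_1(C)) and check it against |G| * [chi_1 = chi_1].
Sum = 10 = |G| = 10; so <chi_1, chi_1> = 1 (norm-1 confirms irreducibility).

Reasoning: Compute term by term over conjugacy classes (|C| * chi_1(C) * conj(chi_1(C))):
  1*(1)*conj(1) + 2*(1)*conj(1) + 2*(1)*conj(1) + 5*(1)*conj(1)
  = (1) + (2) + (2) + (5)
  = 10.
Dividing by |G| = 10 gives 10/10 = 1, matching the row-orthogonality relation <chi_1, chi_1> = [chi_1 = chi_1].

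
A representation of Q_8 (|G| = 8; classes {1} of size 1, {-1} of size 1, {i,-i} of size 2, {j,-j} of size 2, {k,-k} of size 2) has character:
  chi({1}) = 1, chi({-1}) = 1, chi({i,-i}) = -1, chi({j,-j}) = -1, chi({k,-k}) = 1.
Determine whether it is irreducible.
Irreducible: <chi, chi> = 1.

Argument: <chi, chi> = (1/|G|) sum_C |C| * |chi(C)|^2 = (1/8)[1*|1|^2 + 1*|1|^2 + 2*|-1|^2 + 2*|-1|^2 + 2*|1|^2]
  = (1/8)[(1) + (1) + (2) + (2) + (2)] = 8/8 = 1.
A character is irreducible iff <chi, chi> = 1, so this representation is irreducible.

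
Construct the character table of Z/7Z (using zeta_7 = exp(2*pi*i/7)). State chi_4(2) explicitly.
Character table of Z/7Z (irreps indexed chi_0,...,chi_6 with chi_k(m) = zeta_7^(k*m), zeta_7 = exp(2*pi*i/7)):
  irrep \ class  {0} (size 1)  {1} (size 1)    {2} (size 1)    {3} (size 1)    {4} (size 1)    {5} (size 1)    {6} (size 1)  
  chi_0          1             1               1               1               1               1               1             
  chi_1          1             exp(2*I*pi/7)   exp(4*I*pi/7)   exp(6*I*pi/7)   exp(-6*I*pi/7)  exp(-4*I*pi/7)  exp(-2*I*pi/7)
  chi_2          1             exp(4*I*pi/7)   exp(-6*I*pi/7)  exp(-2*I*pi/7)  exp(2*I*pi/7)   exp(6*I*pi/7)   exp(-4*I*pi/7)
  chi_3          1             exp(6*I*pi/7)   exp(-2*I*pi/7)  exp(4*I*pi/7)   exp(-4*I*pi/7)  exp(2*I*pi/7)   exp(-6*I*pi/7)
  chi_4          1             exp(-6*I*pi/7)  exp(2*I*pi/7)   exp(-4*I*pi/7)  exp(4*I*pi/7)   exp(-2*I*pi/7)  exp(6*I*pi/7) 
  chi_5          1             exp(-4*I*pi/7)  exp(6*I*pi/7)   exp(2*I*pi/7)   exp(-2*I*pi/7)  exp(-6*I*pi/7)  exp(4*I*pi/7) 
  chi_6          1             exp(-2*I*pi/7)  exp(-4*I*pi/7)  exp(-6*I*pi/7)  exp(6*I*pi/7)   exp(4*I*pi/7)   exp(2*I*pi/7) 

Spot check: chi_4(2) = zeta_7^(4*2) = zeta_7^8 = exp(2*I*pi/7).

Proof sketch: Z/7Z is abelian, so all 7 irreducible complex representations are 1-dimensional. They are given by chi_k(m) = zeta_7^(k*m) for k = 0,...,6. Row orthogonality: sum_m chi_k(m) conj(chi_l(m)) = 7 * [k = l].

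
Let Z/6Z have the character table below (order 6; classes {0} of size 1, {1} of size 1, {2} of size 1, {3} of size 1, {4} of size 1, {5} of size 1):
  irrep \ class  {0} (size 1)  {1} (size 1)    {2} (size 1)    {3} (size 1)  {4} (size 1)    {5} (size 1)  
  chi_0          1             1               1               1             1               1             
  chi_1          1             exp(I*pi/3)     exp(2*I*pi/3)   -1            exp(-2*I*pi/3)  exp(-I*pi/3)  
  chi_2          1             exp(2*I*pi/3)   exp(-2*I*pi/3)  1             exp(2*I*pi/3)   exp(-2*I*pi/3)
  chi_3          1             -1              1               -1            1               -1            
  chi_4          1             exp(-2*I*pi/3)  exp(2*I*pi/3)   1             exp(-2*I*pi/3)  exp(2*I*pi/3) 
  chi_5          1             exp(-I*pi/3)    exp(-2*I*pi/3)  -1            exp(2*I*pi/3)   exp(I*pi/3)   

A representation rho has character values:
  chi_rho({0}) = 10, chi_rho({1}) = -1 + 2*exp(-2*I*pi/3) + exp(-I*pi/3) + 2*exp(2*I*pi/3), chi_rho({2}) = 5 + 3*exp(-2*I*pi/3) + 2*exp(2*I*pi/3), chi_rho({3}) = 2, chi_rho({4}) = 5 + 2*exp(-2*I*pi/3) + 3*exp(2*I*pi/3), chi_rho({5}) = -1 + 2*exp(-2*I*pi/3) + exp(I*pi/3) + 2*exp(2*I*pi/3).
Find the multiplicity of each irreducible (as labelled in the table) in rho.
Multiplicities: chi_0: 2, chi_1: 0, chi_2: 2, chi_3: 3, chi_4: 2, chi_5: 1.

Explanation: Use <chi_rho, chi> = (1/|G|) sum_C |C| * chi_rho(C) * conj(chi(C)) with |G| = 6 for each irreducible chi in the table:
  <chi_rho, chi_0> = (1/6)[1*(10)*conj(1) + 1*(-1 + 2*exp(-2*I*pi/3) + exp(-I*pi/3) + 2*exp(2*I*pi/3))*conj(1) + 1*(5 + 3*exp(-2*I*pi/3) + 2*exp(2*I*pi/3))*conj(1) + 1*(2)*conj(1) + 1*(5 + 2*exp(-2*I*pi/3) + 3*exp(2*I*pi/3))*conj(1) + 1*(-1 + 2*exp(-2*I*pi/3) + exp(I*pi/3) + 2*exp(2*I*pi/3))*conj(1)]
      = (1/6)[(10) + (-1 + 2*exp(-2*I*pi/3) + exp(-I*pi/3) + 2*exp(2*I*pi/3)) + (5 + 3*exp(-2*I*pi/3) + 2*exp(2*I*pi/3)) + (2) + (5 + 2*exp(-2*I*pi/3) + 3*exp(2*I*pi/3)) + (-1 + 2*exp(-2*I*pi/3) + exp(I*pi/3) + 2*exp(2*I*pi/3))] = 12/6 = 2
  <chi_rho, chi_1> = (1/6)[1*(10)*conj(1) + 1*(-1 + 2*exp(-2*I*pi/3) + exp(-I*pi/3) + 2*exp(2*I*pi/3))*conj(exp(I*pi/3)) + 1*(5 + 3*exp(-2*I*pi/3) + 2*exp(2*I*pi/3))*conj(exp(2*I*pi/3)) + 1*(2)*conj(-1) + 1*(5 + 2*exp(-2*I*pi/3) + 3*exp(2*I*pi/3))*conj(exp(-2*I*pi/3)) + 1*(-1 + 2*exp(-2*I*pi/3) + exp(I*pi/3) + 2*exp(2*I*pi/3))*conj(exp(-I*pi/3))]
      = (1/6)[(10) + (-2 + exp(-2*I*pi/3) - exp(-I*pi/3) + 2*exp(I*pi/3)) + (2 + 5*exp(-2*I*pi/3) + 3*exp(2*I*pi/3)) + (-2) + (2 + 3*exp(-2*I*pi/3) + 5*exp(2*I*pi/3)) + (-2 + 2*exp(-I*pi/3) - exp(I*pi/3) + exp(2*I*pi/3))] = 0/6 = 0
  <chi_rho, chi_2> = (1/6)[1*(10)*conj(1) + 1*(-1 + 2*exp(-2*I*pi/3) + exp(-I*pi/3) + 2*exp(2*I*pi/3))*conj(exp(2*I*pi/3)) + 1*(5 + 3*exp(-2*I*pi/3) + 2*exp(2*I*pi/3))*conj(exp(-2*I*pi/3)) + 1*(2)*conj(1) + 1*(5 + 2*exp(-2*I*pi/3) + 3*exp(2*I*pi/3))*conj(exp(2*I*pi/3)) + 1*(-1 + 2*exp(-2*I*pi/3) + exp(I*pi/3) + 2*exp(2*I*pi/3))*conj(exp(-2*I*pi/3))]
      = (1/6)[(10) + (1 - exp(-2*I*pi/3) + 2*exp(2*I*pi/3)) + (3 + 2*exp(-2*I*pi/3) + 5*exp(2*I*pi/3)) + (2) + (3 + 5*exp(-2*I*pi/3) + 2*exp(2*I*pi/3)) + (1 + 2*exp(-2*I*pi/3) - exp(2*I*pi/3))] = 12/6 = 2
  <chi_rho, chi_3> = (1/6)[1*(10)*conj(1) + 1*(-1 + 2*exp(-2*I*pi/3) + exp(-I*pi/3) + 2*exp(2*I*pi/3))*conj(-1) + 1*(5 + 3*exp(-2*I*pi/3) + 2*exp(2*I*pi/3))*conj(1) + 1*(2)*conj(-1) + 1*(5 + 2*exp(-2*I*pi/3) + 3*exp(2*I*pi/3))*conj(1) + 1*(-1 + 2*exp(-2*I*pi/3) + exp(I*pi/3) + 2*exp(2*I*pi/3))*conj(-1)]
      = (1/6)[(10) + (1 - 2*exp(2*I*pi/3) - exp(-I*pi/3) - 2*exp(-2*I*pi/3)) + (5 + 3*exp(-2*I*pi/3) + 2*exp(2*I*pi/3)) + (-2) + (5 + 2*exp(-2*I*pi/3) + 3*exp(2*I*pi/3)) + (1 - 2*exp(2*I*pi/3) - exp(I*pi/3) - 2*exp(-2*I*pi/3))] = 18/6 = 3
  <chi_rho, chi_4> = (1/6)[1*(10)*conj(1) + 1*(-1 + 2*exp(-2*I*pi/3) + exp(-I*pi/3) + 2*exp(2*I*pi/3))*conj(exp(-2*I*pi/3)) + 1*(5 + 3*exp(-2*I*pi/3) + 2*exp(2*I*pi/3))*conj(exp(2*I*pi/3)) + 1*(2)*conj(1) + 1*(5 + 2*exp(-2*I*pi/3) + 3*exp(2*I*pi/3))*conj(exp(-2*I*pi/3)) + 1*(-1 + 2*exp(-2*I*pi/3) + exp(I*pi/3) + 2*exp(2*I*pi/3))*conj(exp(2*I*pi/3))]
      = (1/6)[(10) + (2 + 2*exp(-2*I*pi/3) - exp(2*I*pi/3) + exp(I*pi/3)) + (2 + 5*exp(-2*I*pi/3) + 3*exp(2*I*pi/3)) + (2) + (2 + 3*exp(-2*I*pi/3) + 5*exp(2*I*pi/3)) + (2 + exp(-I*pi/3) - exp(-2*I*pi/3) + 2*exp(2*I*pi/3))] = 12/6 = 2
  <chi_rho, chi_5> = (1/6)[1*(10)*conj(1) + 1*(-1 + 2*exp(-2*I*pi/3) + exp(-I*pi/3) + 2*exp(2*I*pi/3))*conj(exp(-I*pi/3)) + 1*(5 + 3*exp(-2*I*pi/3) + 2*exp(2*I*pi/3))*conj(exp(-2*I*pi/3)) + 1*(2)*conj(-1) + 1*(5 + 2*exp(-2*I*pi/3) + 3*exp(2*I*pi/3))*conj(exp(2*I*pi/3)) + 1*(-1 + 2*exp(-2*I*pi/3) + exp(I*pi/3) + 2*exp(2*I*pi/3))*conj(exp(I*pi/3))]
      = (1/6)[(10) + (-1 + 2*exp(-I*pi/3) - exp(I*pi/3)) + (3 + 2*exp(-2*I*pi/3) + 5*exp(2*I*pi/3)) + (-2) + (3 + 5*exp(-2*I*pi/3) + 2*exp(2*I*pi/3)) + (-1 - exp(-I*pi/3) + 2*exp(I*pi/3))] = 6/6 = 1
(Exp terms are combined using exp(i*s)*conj(exp(i*t)) = exp(i*(s-t)), and sums of them are collapsed using the identity that for every m > 1 the m distinct m-th roots of unity sum to 0, e.g. 1 + exp(2*I*pi/3) + exp(-2*I*pi/3) = 0.)
Dimension check: dim(rho) = sum (mult * dim) = 2*1 + 0*1 + 2*1 + 3*1 + 2*1 + 1*1 = 10 = chi_rho(e) = 10.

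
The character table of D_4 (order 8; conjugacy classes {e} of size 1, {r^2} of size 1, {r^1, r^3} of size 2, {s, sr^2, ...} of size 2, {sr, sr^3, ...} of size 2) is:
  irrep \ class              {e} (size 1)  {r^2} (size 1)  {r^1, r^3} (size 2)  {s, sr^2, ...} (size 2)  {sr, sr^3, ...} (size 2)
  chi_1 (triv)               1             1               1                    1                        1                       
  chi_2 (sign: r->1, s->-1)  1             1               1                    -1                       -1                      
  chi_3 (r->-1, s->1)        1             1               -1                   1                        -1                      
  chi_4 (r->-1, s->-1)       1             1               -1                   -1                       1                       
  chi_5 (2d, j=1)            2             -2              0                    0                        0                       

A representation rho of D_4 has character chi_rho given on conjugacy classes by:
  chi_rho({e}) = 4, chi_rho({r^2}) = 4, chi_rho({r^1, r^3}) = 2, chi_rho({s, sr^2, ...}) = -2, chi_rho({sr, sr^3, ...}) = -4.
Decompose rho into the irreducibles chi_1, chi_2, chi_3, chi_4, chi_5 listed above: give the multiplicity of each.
Multiplicities: chi_1: 0, chi_2: 3, chi_3: 1, chi_4: 0, chi_5: 0.

Use <chi_rho, chi> = (1/|G|) sum_C |C| * chi_rho(C) * conj(chi(C)) with |G| = 8 for each irreducible chi in the table:
  <chi_rho, chi_1> = (1/8)[1*(4)*conj(1) + 1*(4)*conj(1) + 2*(2)*conj(1) + 2*(-2)*conj(1) + 2*(-4)*conj(1)]
      = (1/8)[(4) + (4) + (4) + (-4) + (-8)] = 0/8 = 0
  <chi_rho, chi_2> = (1/8)[1*(4)*conj(1) + 1*(4)*conj(1) + 2*(2)*conj(1) + 2*(-2)*conj(-1) + 2*(-4)*conj(-1)]
      = (1/8)[(4) + (4) + (4) + (4) + (8)] = 24/8 = 3
  <chi_rho, chi_3> = (1/8)[1*(4)*conj(1) + 1*(4)*conj(1) + 2*(2)*conj(-1) + 2*(-2)*conj(1) + 2*(-4)*conj(-1)]
      = (1/8)[(4) + (4) + (-4) + (-4) + (8)] = 8/8 = 1
  <chi_rho, chi_4> = (1/8)[1*(4)*conj(1) + 1*(4)*conj(1) + 2*(2)*conj(-1) + 2*(-2)*conj(-1) + 2*(-4)*conj(1)]
      = (1/8)[(4) + (4) + (-4) + (4) + (-8)] = 0/8 = 0
  <chi_rho, chi_5> = (1/8)[1*(4)*conj(2) + 1*(4)*conj(-2) + 2*(2)*conj(0) + 2*(-2)*conj(0) + 2*(-4)*conj(0)]
      = (1/8)[(8) + (-8) + (0) + (0) + (0)] = 0/8 = 0
Dimension check: dim(rho) = sum (mult * dim) = 0*1 + 3*1 + 1*1 + 0*1 + 0*2 = 4 = chi_rho(e) = 4.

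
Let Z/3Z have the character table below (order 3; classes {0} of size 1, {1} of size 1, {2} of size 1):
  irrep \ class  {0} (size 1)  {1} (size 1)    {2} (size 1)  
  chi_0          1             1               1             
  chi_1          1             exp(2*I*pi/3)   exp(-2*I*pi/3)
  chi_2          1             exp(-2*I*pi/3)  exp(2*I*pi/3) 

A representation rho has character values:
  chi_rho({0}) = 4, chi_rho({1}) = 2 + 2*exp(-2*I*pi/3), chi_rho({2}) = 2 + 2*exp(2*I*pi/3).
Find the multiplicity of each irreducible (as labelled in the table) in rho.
Multiplicities: chi_0: 2, chi_1: 0, chi_2: 2.

Use <chi_rho, chi> = (1/|G|) sum_C |C| * chi_rho(C) * conj(chi(C)) with |G| = 3 for each irreducible chi in the table:
  <chi_rho, chi_0> = (1/3)[1*(4)*conj(1) + 1*(2 + 2*exp(-2*I*pi/3))*conj(1) + 1*(2 + 2*exp(2*I*pi/3))*conj(1)]
      = (1/3)[(4) + (2 + 2*exp(-2*I*pi/3)) + (2 + 2*exp(2*I*pi/3))] = 6/3 = 2
  <chi_rho, chi_1> = (1/3)[1*(4)*conj(1) + 1*(2 + 2*exp(-2*I*pi/3))*conj(exp(2*I*pi/3)) + 1*(2 + 2*exp(2*I*pi/3))*conj(exp(-2*I*pi/3))]
      = (1/3)[(4) + (-2) + (-2)] = 0/3 = 0
  <chi_rho, chi_2> = (1/3)[1*(4)*conj(1) + 1*(2 + 2*exp(-2*I*pi/3))*conj(exp(-2*I*pi/3)) + 1*(2 + 2*exp(2*I*pi/3))*conj(exp(2*I*pi/3))]
      = (1/3)[(4) + (2 + 2*exp(2*I*pi/3)) + (2 + 2*exp(-2*I*pi/3))] = 6/3 = 2
(Exp terms are combined using exp(i*s)*conj(exp(i*t)) = exp(i*(s-t)), and sums of them are collapsed using the identity that for every m > 1 the m distinct m-th roots of unity sum to 0, e.g. 1 + exp(2*I*pi/3) + exp(-2*I*pi/3) = 0.)
Dimension check: dim(rho) = sum (mult * dim) = 2*1 + 0*1 + 2*1 = 4 = chi_rho(e) = 4.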